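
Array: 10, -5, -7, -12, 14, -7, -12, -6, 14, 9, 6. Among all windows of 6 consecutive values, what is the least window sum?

(10, -5, -7, -12, 14, -7) → sum -7
(-5, -7, -12, 14, -7, -12) → sum -29
(-7, -12, 14, -7, -12, -6) → sum -30
(-12, 14, -7, -12, -6, 14) → sum -9
(14, -7, -12, -6, 14, 9) → sum 12
(-7, -12, -6, 14, 9, 6) → sum 4
Least of these is -30.

-30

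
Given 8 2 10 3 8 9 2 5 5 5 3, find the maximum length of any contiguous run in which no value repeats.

add 8: [8] len 1
add 2: [8, 2] len 2
add 10: [8, 2, 10] len 3
add 3: [8, 2, 10, 3] len 4
add 8 (repeat 8, move left end past it): [2, 10, 3, 8] len 4
add 9: [2, 10, 3, 8, 9] len 5
add 2 (repeat 2, move left end past it): [10, 3, 8, 9, 2] len 5
add 5: [10, 3, 8, 9, 2, 5] len 6
add 5 (repeat 5, move left end past it): [5] len 1
add 5 (repeat 5, move left end past it): [5] len 1
add 3: [5, 3] len 2
Longest all-distinct length: 6.

6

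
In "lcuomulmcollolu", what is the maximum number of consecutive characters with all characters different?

5

[l] len 1
[l, c] len 2
[l, c, u] len 3
[l, c, u, o] len 4
[l, c, u, o, m] len 5
[o, m, u] len 3
[o, m, u, l] len 4
[u, l, m] len 3
[u, l, m, c] len 4
[u, l, m, c, o] len 5
[m, c, o, l] len 4
[l] len 1
[l, o] len 2
[o, l] len 2
[o, l, u] len 3
Longest all-distinct length: 5.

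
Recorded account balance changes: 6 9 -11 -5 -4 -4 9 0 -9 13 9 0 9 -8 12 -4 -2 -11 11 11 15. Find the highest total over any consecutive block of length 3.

Each size-3 window and its sum:
(6, 9, -11) → sum 4
(9, -11, -5) → sum -7
(-11, -5, -4) → sum -20
(-5, -4, -4) → sum -13
(-4, -4, 9) → sum 1
(-4, 9, 0) → sum 5
(9, 0, -9) → sum 0
(0, -9, 13) → sum 4
(-9, 13, 9) → sum 13
(13, 9, 0) → sum 22
(9, 0, 9) → sum 18
(0, 9, -8) → sum 1
(9, -8, 12) → sum 13
(-8, 12, -4) → sum 0
(12, -4, -2) → sum 6
(-4, -2, -11) → sum -17
(-2, -11, 11) → sum -2
(-11, 11, 11) → sum 11
(11, 11, 15) → sum 37
Highest of these is 37.

37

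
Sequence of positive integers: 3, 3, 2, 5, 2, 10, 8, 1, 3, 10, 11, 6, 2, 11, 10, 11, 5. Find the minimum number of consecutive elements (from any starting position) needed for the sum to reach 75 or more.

11

add 3: running sum 3 < 75
add 3: running sum 6 < 75
add 2: running sum 8 < 75
add 5: running sum 13 < 75
add 2: running sum 15 < 75
add 10: running sum 25 < 75
add 8: running sum 33 < 75
add 1: running sum 34 < 75
add 3: running sum 37 < 75
add 10: running sum 47 < 75
add 11: running sum 58 < 75
add 6: running sum 64 < 75
add 2: running sum 66 < 75
end 13: [3, 3, 2, 5, 2, 10, 8, 1, 3, 10, 11, 6, 2, 11] sum 77, len 14
end 14: [5, 2, 10, 8, 1, 3, 10, 11, 6, 2, 11, 10] sum 79, len 12
end 15: [10, 8, 1, 3, 10, 11, 6, 2, 11, 10, 11] sum 83, len 11
end 16: [8, 1, 3, 10, 11, 6, 2, 11, 10, 11, 5] sum 78, len 11
Shortest qualifying length: 11.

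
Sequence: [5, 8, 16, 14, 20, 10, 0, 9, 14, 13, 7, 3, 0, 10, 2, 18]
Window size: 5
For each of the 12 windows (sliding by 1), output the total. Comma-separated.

5 8 16 14 20 → sum 63
8 16 14 20 10 → sum 68
16 14 20 10 0 → sum 60
14 20 10 0 9 → sum 53
20 10 0 9 14 → sum 53
10 0 9 14 13 → sum 46
0 9 14 13 7 → sum 43
9 14 13 7 3 → sum 46
14 13 7 3 0 → sum 37
13 7 3 0 10 → sum 33
7 3 0 10 2 → sum 22
3 0 10 2 18 → sum 33

63, 68, 60, 53, 53, 46, 43, 46, 37, 33, 22, 33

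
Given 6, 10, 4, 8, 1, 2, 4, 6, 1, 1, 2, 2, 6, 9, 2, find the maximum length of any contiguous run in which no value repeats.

6

[6] len 1
[6, 10] len 2
[6, 10, 4] len 3
[6, 10, 4, 8] len 4
[6, 10, 4, 8, 1] len 5
[6, 10, 4, 8, 1, 2] len 6
[8, 1, 2, 4] len 4
[8, 1, 2, 4, 6] len 5
[2, 4, 6, 1] len 4
[1] len 1
[1, 2] len 2
[2] len 1
[2, 6] len 2
[2, 6, 9] len 3
[6, 9, 2] len 3
Longest all-distinct length: 6.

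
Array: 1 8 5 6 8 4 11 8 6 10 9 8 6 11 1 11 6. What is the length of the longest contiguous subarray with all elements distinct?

add 1: [1] len 1
add 8: [1, 8] len 2
add 5: [1, 8, 5] len 3
add 6: [1, 8, 5, 6] len 4
add 8 (repeat 8, move left end past it): [5, 6, 8] len 3
add 4: [5, 6, 8, 4] len 4
add 11: [5, 6, 8, 4, 11] len 5
add 8 (repeat 8, move left end past it): [4, 11, 8] len 3
add 6: [4, 11, 8, 6] len 4
add 10: [4, 11, 8, 6, 10] len 5
add 9: [4, 11, 8, 6, 10, 9] len 6
add 8 (repeat 8, move left end past it): [6, 10, 9, 8] len 4
add 6 (repeat 6, move left end past it): [10, 9, 8, 6] len 4
add 11: [10, 9, 8, 6, 11] len 5
add 1: [10, 9, 8, 6, 11, 1] len 6
add 11 (repeat 11, move left end past it): [1, 11] len 2
add 6: [1, 11, 6] len 3
Longest all-distinct length: 6.

6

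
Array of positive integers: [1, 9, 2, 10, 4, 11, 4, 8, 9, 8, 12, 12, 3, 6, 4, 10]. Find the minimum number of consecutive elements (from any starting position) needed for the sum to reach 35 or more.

4

add 1: running sum 1 < 35
add 9: running sum 10 < 35
add 2: running sum 12 < 35
add 10: running sum 22 < 35
add 4: running sum 26 < 35
end 5: [9, 2, 10, 4, 11] sum 36, len 5
end 6: [9, 2, 10, 4, 11, 4] sum 40, len 6
end 7: [10, 4, 11, 4, 8] sum 37, len 5
end 8: [4, 11, 4, 8, 9] sum 36, len 5
end 9: [11, 4, 8, 9, 8] sum 40, len 5
end 10: [8, 9, 8, 12] sum 37, len 4
end 11: [9, 8, 12, 12] sum 41, len 4
end 12: [8, 12, 12, 3] sum 35, len 4
end 13: [8, 12, 12, 3, 6] sum 41, len 5
end 14: [12, 12, 3, 6, 4] sum 37, len 5
end 15: [12, 3, 6, 4, 10] sum 35, len 5
Shortest qualifying length: 4.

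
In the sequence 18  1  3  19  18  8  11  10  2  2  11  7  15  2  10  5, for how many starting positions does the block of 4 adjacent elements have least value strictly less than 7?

(18, 1, 3, 19) → min 1  < 7 ✓
(1, 3, 19, 18) → min 1  < 7 ✓
(3, 19, 18, 8) → min 3  < 7 ✓
(19, 18, 8, 11) → min 8
(18, 8, 11, 10) → min 8
(8, 11, 10, 2) → min 2  < 7 ✓
(11, 10, 2, 2) → min 2  < 7 ✓
(10, 2, 2, 11) → min 2  < 7 ✓
(2, 2, 11, 7) → min 2  < 7 ✓
(2, 11, 7, 15) → min 2  < 7 ✓
(11, 7, 15, 2) → min 2  < 7 ✓
(7, 15, 2, 10) → min 2  < 7 ✓
(15, 2, 10, 5) → min 2  < 7 ✓
11 windows satisfy the condition.

11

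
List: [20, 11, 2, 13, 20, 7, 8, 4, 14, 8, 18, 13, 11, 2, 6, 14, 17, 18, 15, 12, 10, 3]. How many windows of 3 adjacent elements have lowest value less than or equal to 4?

(20, 11, 2) → min 2  ≤ 4 ✓
(11, 2, 13) → min 2  ≤ 4 ✓
(2, 13, 20) → min 2  ≤ 4 ✓
(13, 20, 7) → min 7
(20, 7, 8) → min 7
(7, 8, 4) → min 4  ≤ 4 ✓
(8, 4, 14) → min 4  ≤ 4 ✓
(4, 14, 8) → min 4  ≤ 4 ✓
(14, 8, 18) → min 8
(8, 18, 13) → min 8
(18, 13, 11) → min 11
(13, 11, 2) → min 2  ≤ 4 ✓
(11, 2, 6) → min 2  ≤ 4 ✓
(2, 6, 14) → min 2  ≤ 4 ✓
(6, 14, 17) → min 6
(14, 17, 18) → min 14
(17, 18, 15) → min 15
(18, 15, 12) → min 12
(15, 12, 10) → min 10
(12, 10, 3) → min 3  ≤ 4 ✓
10 windows satisfy the condition.

10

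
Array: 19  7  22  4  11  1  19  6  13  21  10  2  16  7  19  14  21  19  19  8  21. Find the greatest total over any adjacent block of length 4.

73

(19, 7, 22, 4) → sum 52
(7, 22, 4, 11) → sum 44
(22, 4, 11, 1) → sum 38
(4, 11, 1, 19) → sum 35
(11, 1, 19, 6) → sum 37
(1, 19, 6, 13) → sum 39
(19, 6, 13, 21) → sum 59
(6, 13, 21, 10) → sum 50
(13, 21, 10, 2) → sum 46
(21, 10, 2, 16) → sum 49
(10, 2, 16, 7) → sum 35
(2, 16, 7, 19) → sum 44
(16, 7, 19, 14) → sum 56
(7, 19, 14, 21) → sum 61
(19, 14, 21, 19) → sum 73
(14, 21, 19, 19) → sum 73
(21, 19, 19, 8) → sum 67
(19, 19, 8, 21) → sum 67
Greatest of these is 73.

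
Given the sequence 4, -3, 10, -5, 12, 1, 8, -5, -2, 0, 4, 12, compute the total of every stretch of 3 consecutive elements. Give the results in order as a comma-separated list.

[4, -3, 10] → sum 11
[-3, 10, -5] → sum 2
[10, -5, 12] → sum 17
[-5, 12, 1] → sum 8
[12, 1, 8] → sum 21
[1, 8, -5] → sum 4
[8, -5, -2] → sum 1
[-5, -2, 0] → sum -7
[-2, 0, 4] → sum 2
[0, 4, 12] → sum 16

11, 2, 17, 8, 21, 4, 1, -7, 2, 16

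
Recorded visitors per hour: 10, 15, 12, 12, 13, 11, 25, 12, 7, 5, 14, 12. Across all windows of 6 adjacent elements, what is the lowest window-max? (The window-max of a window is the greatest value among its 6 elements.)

15

[10, 15, 12, 12, 13, 11] → max 15
[15, 12, 12, 13, 11, 25] → max 25
[12, 12, 13, 11, 25, 12] → max 25
[12, 13, 11, 25, 12, 7] → max 25
[13, 11, 25, 12, 7, 5] → max 25
[11, 25, 12, 7, 5, 14] → max 25
[25, 12, 7, 5, 14, 12] → max 25
Lowest of these is 15.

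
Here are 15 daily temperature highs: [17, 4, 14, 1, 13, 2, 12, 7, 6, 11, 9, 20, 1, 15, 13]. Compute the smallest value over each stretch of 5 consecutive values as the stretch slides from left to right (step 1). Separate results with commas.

Sliding a size-5 window across the 15 values:
(17, 4, 14, 1, 13) → min 1
(4, 14, 1, 13, 2) → min 1
(14, 1, 13, 2, 12) → min 1
(1, 13, 2, 12, 7) → min 1
(13, 2, 12, 7, 6) → min 2
(2, 12, 7, 6, 11) → min 2
(12, 7, 6, 11, 9) → min 6
(7, 6, 11, 9, 20) → min 6
(6, 11, 9, 20, 1) → min 1
(11, 9, 20, 1, 15) → min 1
(9, 20, 1, 15, 13) → min 1

1, 1, 1, 1, 2, 2, 6, 6, 1, 1, 1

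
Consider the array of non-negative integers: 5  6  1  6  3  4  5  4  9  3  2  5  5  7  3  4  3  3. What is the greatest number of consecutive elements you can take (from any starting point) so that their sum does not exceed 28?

Extend to the right; shrink from the left whenever the sum exceeds 28:
[5] sum 5 len 1
[5, 6] sum 11 len 2
[5, 6, 1] sum 12 len 3
[5, 6, 1, 6] sum 18 len 4
[5, 6, 1, 6, 3] sum 21 len 5
[5, 6, 1, 6, 3, 4] sum 25 len 6
[6, 1, 6, 3, 4, 5] sum 25 len 6
[1, 6, 3, 4, 5, 4] sum 23 len 6
[3, 4, 5, 4, 9] sum 25 len 5
[3, 4, 5, 4, 9, 3] sum 28 len 6
[4, 5, 4, 9, 3, 2] sum 27 len 6
[5, 4, 9, 3, 2, 5] sum 28 len 6
[4, 9, 3, 2, 5, 5] sum 28 len 6
[3, 2, 5, 5, 7] sum 22 len 5
[3, 2, 5, 5, 7, 3] sum 25 len 6
[2, 5, 5, 7, 3, 4] sum 26 len 6
[5, 5, 7, 3, 4, 3] sum 27 len 6
[5, 7, 3, 4, 3, 3] sum 25 len 6
Longest length seen: 6.

6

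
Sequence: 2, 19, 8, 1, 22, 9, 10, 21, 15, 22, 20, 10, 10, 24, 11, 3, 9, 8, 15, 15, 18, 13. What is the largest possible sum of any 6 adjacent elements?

101

Window sums for each of the 17 positions:
(2, 19, 8, 1, 22, 9) → sum 61
(19, 8, 1, 22, 9, 10) → sum 69
(8, 1, 22, 9, 10, 21) → sum 71
(1, 22, 9, 10, 21, 15) → sum 78
(22, 9, 10, 21, 15, 22) → sum 99
(9, 10, 21, 15, 22, 20) → sum 97
(10, 21, 15, 22, 20, 10) → sum 98
(21, 15, 22, 20, 10, 10) → sum 98
(15, 22, 20, 10, 10, 24) → sum 101
(22, 20, 10, 10, 24, 11) → sum 97
(20, 10, 10, 24, 11, 3) → sum 78
(10, 10, 24, 11, 3, 9) → sum 67
(10, 24, 11, 3, 9, 8) → sum 65
(24, 11, 3, 9, 8, 15) → sum 70
(11, 3, 9, 8, 15, 15) → sum 61
(3, 9, 8, 15, 15, 18) → sum 68
(9, 8, 15, 15, 18, 13) → sum 78
Largest of these is 101.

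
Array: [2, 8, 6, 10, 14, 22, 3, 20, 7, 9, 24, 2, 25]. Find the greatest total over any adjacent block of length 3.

2 8 6 → sum 16
8 6 10 → sum 24
6 10 14 → sum 30
10 14 22 → sum 46
14 22 3 → sum 39
22 3 20 → sum 45
3 20 7 → sum 30
20 7 9 → sum 36
7 9 24 → sum 40
9 24 2 → sum 35
24 2 25 → sum 51
Greatest of these is 51.

51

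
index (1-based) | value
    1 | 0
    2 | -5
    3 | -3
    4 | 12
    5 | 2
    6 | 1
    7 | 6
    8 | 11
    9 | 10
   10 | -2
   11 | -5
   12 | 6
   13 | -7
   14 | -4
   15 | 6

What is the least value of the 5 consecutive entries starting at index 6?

-2

Elements at indices 6..10: 1, 6, 11, 10, -2
min(1, 6, 11, 10, -2) = -2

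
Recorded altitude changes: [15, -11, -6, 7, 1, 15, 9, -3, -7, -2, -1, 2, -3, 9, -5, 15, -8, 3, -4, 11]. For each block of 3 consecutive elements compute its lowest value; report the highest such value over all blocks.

Window mins for each of the 18 positions:
15 -11 -6 → min -11
-11 -6 7 → min -11
-6 7 1 → min -6
7 1 15 → min 1
1 15 9 → min 1
15 9 -3 → min -3
9 -3 -7 → min -7
-3 -7 -2 → min -7
-7 -2 -1 → min -7
-2 -1 2 → min -2
-1 2 -3 → min -3
2 -3 9 → min -3
-3 9 -5 → min -5
9 -5 15 → min -5
-5 15 -8 → min -8
15 -8 3 → min -8
-8 3 -4 → min -8
3 -4 11 → min -4
Highest of these is 1.

1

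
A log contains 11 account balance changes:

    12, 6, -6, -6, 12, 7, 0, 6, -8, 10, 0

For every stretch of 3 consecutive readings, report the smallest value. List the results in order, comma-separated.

-6, -6, -6, -6, 0, 0, -8, -8, -8

Sliding a size-3 window across the 11 values:
(12, 6, -6) → min -6
(6, -6, -6) → min -6
(-6, -6, 12) → min -6
(-6, 12, 7) → min -6
(12, 7, 0) → min 0
(7, 0, 6) → min 0
(0, 6, -8) → min -8
(6, -8, 10) → min -8
(-8, 10, 0) → min -8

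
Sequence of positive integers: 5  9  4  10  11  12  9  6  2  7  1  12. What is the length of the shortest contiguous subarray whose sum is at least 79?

11

add 5: running sum 5 < 79
add 9: running sum 14 < 79
add 4: running sum 18 < 79
add 10: running sum 28 < 79
add 11: running sum 39 < 79
add 12: running sum 51 < 79
add 9: running sum 60 < 79
add 6: running sum 66 < 79
add 2: running sum 68 < 79
add 7: running sum 75 < 79
add 1: running sum 76 < 79
add 12: shortest ending here [9, 4, 10, 11, 12, 9, 6, 2, 7, 1, 12] sum 83, len 11
Shortest qualifying length: 11.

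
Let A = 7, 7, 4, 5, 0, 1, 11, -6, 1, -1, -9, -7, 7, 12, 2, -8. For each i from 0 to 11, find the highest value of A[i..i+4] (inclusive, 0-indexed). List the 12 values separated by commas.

7, 7, 11, 11, 11, 11, 11, 1, 7, 12, 12, 12

7 7 4 5 0 → max 7
7 4 5 0 1 → max 7
4 5 0 1 11 → max 11
5 0 1 11 -6 → max 11
0 1 11 -6 1 → max 11
1 11 -6 1 -1 → max 11
11 -6 1 -1 -9 → max 11
-6 1 -1 -9 -7 → max 1
1 -1 -9 -7 7 → max 7
-1 -9 -7 7 12 → max 12
-9 -7 7 12 2 → max 12
-7 7 12 2 -8 → max 12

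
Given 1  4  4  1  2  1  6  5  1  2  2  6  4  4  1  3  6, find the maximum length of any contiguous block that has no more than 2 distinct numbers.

[1] 1 distinct, len 1
[1, 4] 2 distinct, len 2
[1, 4, 4] 2 distinct, len 3
[1, 4, 4, 1] 2 distinct, len 4
[1, 2] 2 distinct, len 2
[1, 2, 1] 2 distinct, len 3
[1, 6] 2 distinct, len 2
[6, 5] 2 distinct, len 2
[5, 1] 2 distinct, len 2
[1, 2] 2 distinct, len 2
[1, 2, 2] 2 distinct, len 3
[2, 2, 6] 2 distinct, len 3
[6, 4] 2 distinct, len 2
[6, 4, 4] 2 distinct, len 3
[4, 4, 1] 2 distinct, len 3
[1, 3] 2 distinct, len 2
[3, 6] 2 distinct, len 2
Longest length with ≤2 distinct: 4.

4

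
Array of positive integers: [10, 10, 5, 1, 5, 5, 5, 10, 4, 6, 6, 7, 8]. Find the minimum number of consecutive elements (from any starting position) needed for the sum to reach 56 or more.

add 10: running sum 10 < 56
add 10: running sum 20 < 56
add 5: running sum 25 < 56
add 1: running sum 26 < 56
add 5: running sum 31 < 56
add 5: running sum 36 < 56
add 5: running sum 41 < 56
add 10: running sum 51 < 56
add 4: running sum 55 < 56
add 6: shortest ending here [10, 10, 5, 1, 5, 5, 5, 10, 4, 6] sum 61, len 10
add 6: shortest ending here [10, 5, 1, 5, 5, 5, 10, 4, 6, 6] sum 57, len 10
add 7: shortest ending here [10, 5, 1, 5, 5, 5, 10, 4, 6, 6, 7] sum 64, len 11
add 8: shortest ending here [5, 5, 5, 10, 4, 6, 6, 7, 8] sum 56, len 9
Shortest qualifying length: 9.

9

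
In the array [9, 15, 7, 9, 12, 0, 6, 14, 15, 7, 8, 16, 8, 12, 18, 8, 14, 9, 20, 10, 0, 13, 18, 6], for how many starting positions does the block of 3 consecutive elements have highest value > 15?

11

[9, 15, 7] → max 15
[15, 7, 9] → max 15
[7, 9, 12] → max 12
[9, 12, 0] → max 12
[12, 0, 6] → max 12
[0, 6, 14] → max 14
[6, 14, 15] → max 15
[14, 15, 7] → max 15
[15, 7, 8] → max 15
[7, 8, 16] → max 16  > 15 ✓
[8, 16, 8] → max 16  > 15 ✓
[16, 8, 12] → max 16  > 15 ✓
[8, 12, 18] → max 18  > 15 ✓
[12, 18, 8] → max 18  > 15 ✓
[18, 8, 14] → max 18  > 15 ✓
[8, 14, 9] → max 14
[14, 9, 20] → max 20  > 15 ✓
[9, 20, 10] → max 20  > 15 ✓
[20, 10, 0] → max 20  > 15 ✓
[10, 0, 13] → max 13
[0, 13, 18] → max 18  > 15 ✓
[13, 18, 6] → max 18  > 15 ✓
11 windows satisfy the condition.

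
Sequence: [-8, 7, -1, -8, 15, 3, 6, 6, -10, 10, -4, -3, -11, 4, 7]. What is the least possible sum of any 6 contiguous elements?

(-8, 7, -1, -8, 15, 3) → sum 8
(7, -1, -8, 15, 3, 6) → sum 22
(-1, -8, 15, 3, 6, 6) → sum 21
(-8, 15, 3, 6, 6, -10) → sum 12
(15, 3, 6, 6, -10, 10) → sum 30
(3, 6, 6, -10, 10, -4) → sum 11
(6, 6, -10, 10, -4, -3) → sum 5
(6, -10, 10, -4, -3, -11) → sum -12
(-10, 10, -4, -3, -11, 4) → sum -14
(10, -4, -3, -11, 4, 7) → sum 3
Least of these is -14.

-14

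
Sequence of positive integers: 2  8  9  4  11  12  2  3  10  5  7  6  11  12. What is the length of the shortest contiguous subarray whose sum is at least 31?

Extend right; whenever the sum reaches 31, record the length and shrink from the left:
add 2: running sum 2 < 31
add 8: running sum 10 < 31
add 9: running sum 19 < 31
add 4: running sum 23 < 31
add 11: shortest ending here [8, 9, 4, 11] sum 32, len 4
add 12: shortest ending here [9, 4, 11, 12] sum 36, len 4
add 2: shortest ending here [9, 4, 11, 12, 2] sum 38, len 5
add 3: shortest ending here [4, 11, 12, 2, 3] sum 32, len 5
add 10: shortest ending here [11, 12, 2, 3, 10] sum 38, len 5
add 5: shortest ending here [12, 2, 3, 10, 5] sum 32, len 5
add 7: shortest ending here [12, 2, 3, 10, 5, 7] sum 39, len 6
add 6: shortest ending here [3, 10, 5, 7, 6] sum 31, len 5
add 11: shortest ending here [10, 5, 7, 6, 11] sum 39, len 5
add 12: shortest ending here [7, 6, 11, 12] sum 36, len 4
Shortest qualifying length: 4.

4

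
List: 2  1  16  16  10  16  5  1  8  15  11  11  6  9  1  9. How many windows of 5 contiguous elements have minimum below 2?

9

(2, 1, 16, 16, 10) → min 1  < 2 ✓
(1, 16, 16, 10, 16) → min 1  < 2 ✓
(16, 16, 10, 16, 5) → min 5
(16, 10, 16, 5, 1) → min 1  < 2 ✓
(10, 16, 5, 1, 8) → min 1  < 2 ✓
(16, 5, 1, 8, 15) → min 1  < 2 ✓
(5, 1, 8, 15, 11) → min 1  < 2 ✓
(1, 8, 15, 11, 11) → min 1  < 2 ✓
(8, 15, 11, 11, 6) → min 6
(15, 11, 11, 6, 9) → min 6
(11, 11, 6, 9, 1) → min 1  < 2 ✓
(11, 6, 9, 1, 9) → min 1  < 2 ✓
9 windows satisfy the condition.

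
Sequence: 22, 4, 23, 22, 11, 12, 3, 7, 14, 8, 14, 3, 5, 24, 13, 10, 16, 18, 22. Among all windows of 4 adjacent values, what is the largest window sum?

71

(22, 4, 23, 22) → sum 71
(4, 23, 22, 11) → sum 60
(23, 22, 11, 12) → sum 68
(22, 11, 12, 3) → sum 48
(11, 12, 3, 7) → sum 33
(12, 3, 7, 14) → sum 36
(3, 7, 14, 8) → sum 32
(7, 14, 8, 14) → sum 43
(14, 8, 14, 3) → sum 39
(8, 14, 3, 5) → sum 30
(14, 3, 5, 24) → sum 46
(3, 5, 24, 13) → sum 45
(5, 24, 13, 10) → sum 52
(24, 13, 10, 16) → sum 63
(13, 10, 16, 18) → sum 57
(10, 16, 18, 22) → sum 66
Largest of these is 71.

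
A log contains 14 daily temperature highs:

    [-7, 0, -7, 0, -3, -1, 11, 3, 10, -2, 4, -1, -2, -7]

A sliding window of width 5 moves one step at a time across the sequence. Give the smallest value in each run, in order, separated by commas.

(-7, 0, -7, 0, -3) → min -7
(0, -7, 0, -3, -1) → min -7
(-7, 0, -3, -1, 11) → min -7
(0, -3, -1, 11, 3) → min -3
(-3, -1, 11, 3, 10) → min -3
(-1, 11, 3, 10, -2) → min -2
(11, 3, 10, -2, 4) → min -2
(3, 10, -2, 4, -1) → min -2
(10, -2, 4, -1, -2) → min -2
(-2, 4, -1, -2, -7) → min -7

-7, -7, -7, -3, -3, -2, -2, -2, -2, -7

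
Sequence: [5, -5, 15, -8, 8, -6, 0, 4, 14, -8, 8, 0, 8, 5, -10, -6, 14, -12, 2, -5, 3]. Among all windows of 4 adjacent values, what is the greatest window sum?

[5, -5, 15, -8] → sum 7
[-5, 15, -8, 8] → sum 10
[15, -8, 8, -6] → sum 9
[-8, 8, -6, 0] → sum -6
[8, -6, 0, 4] → sum 6
[-6, 0, 4, 14] → sum 12
[0, 4, 14, -8] → sum 10
[4, 14, -8, 8] → sum 18
[14, -8, 8, 0] → sum 14
[-8, 8, 0, 8] → sum 8
[8, 0, 8, 5] → sum 21
[0, 8, 5, -10] → sum 3
[8, 5, -10, -6] → sum -3
[5, -10, -6, 14] → sum 3
[-10, -6, 14, -12] → sum -14
[-6, 14, -12, 2] → sum -2
[14, -12, 2, -5] → sum -1
[-12, 2, -5, 3] → sum -12
Greatest of these is 21.

21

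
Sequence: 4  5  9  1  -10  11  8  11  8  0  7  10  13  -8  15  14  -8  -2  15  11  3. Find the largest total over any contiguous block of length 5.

44

4 5 9 1 -10 → sum 9
5 9 1 -10 11 → sum 16
9 1 -10 11 8 → sum 19
1 -10 11 8 11 → sum 21
-10 11 8 11 8 → sum 28
11 8 11 8 0 → sum 38
8 11 8 0 7 → sum 34
11 8 0 7 10 → sum 36
8 0 7 10 13 → sum 38
0 7 10 13 -8 → sum 22
7 10 13 -8 15 → sum 37
10 13 -8 15 14 → sum 44
13 -8 15 14 -8 → sum 26
-8 15 14 -8 -2 → sum 11
15 14 -8 -2 15 → sum 34
14 -8 -2 15 11 → sum 30
-8 -2 15 11 3 → sum 19
Largest of these is 44.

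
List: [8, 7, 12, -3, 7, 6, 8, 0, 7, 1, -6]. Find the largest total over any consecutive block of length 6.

8 7 12 -3 7 6 → sum 37
7 12 -3 7 6 8 → sum 37
12 -3 7 6 8 0 → sum 30
-3 7 6 8 0 7 → sum 25
7 6 8 0 7 1 → sum 29
6 8 0 7 1 -6 → sum 16
Largest of these is 37.

37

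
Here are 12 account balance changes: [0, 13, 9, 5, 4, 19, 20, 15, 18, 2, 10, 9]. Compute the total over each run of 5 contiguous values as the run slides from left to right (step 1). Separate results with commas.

31, 50, 57, 63, 76, 74, 65, 54

Sliding a size-5 window across the 12 values:
[0, 13, 9, 5, 4] → sum 31
[13, 9, 5, 4, 19] → sum 50
[9, 5, 4, 19, 20] → sum 57
[5, 4, 19, 20, 15] → sum 63
[4, 19, 20, 15, 18] → sum 76
[19, 20, 15, 18, 2] → sum 74
[20, 15, 18, 2, 10] → sum 65
[15, 18, 2, 10, 9] → sum 54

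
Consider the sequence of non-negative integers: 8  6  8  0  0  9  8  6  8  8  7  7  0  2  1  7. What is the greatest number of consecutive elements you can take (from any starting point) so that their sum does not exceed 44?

Extend to the right; shrink from the left whenever the sum exceeds 44:
add 8: [8] sum 8, len 1
add 6: [8, 6] sum 14, len 2
add 8: [8, 6, 8] sum 22, len 3
add 0: [8, 6, 8, 0] sum 22, len 4
add 0: [8, 6, 8, 0, 0] sum 22, len 5
add 9: [8, 6, 8, 0, 0, 9] sum 31, len 6
add 8: [8, 6, 8, 0, 0, 9, 8] sum 39, len 7
add 6: [6, 8, 0, 0, 9, 8, 6] sum 37, len 7
add 8: [8, 0, 0, 9, 8, 6, 8] sum 39, len 7
add 8: [0, 0, 9, 8, 6, 8, 8] sum 39, len 7
add 7: [8, 6, 8, 8, 7] sum 37, len 5
add 7: [8, 6, 8, 8, 7, 7] sum 44, len 6
add 0: [8, 6, 8, 8, 7, 7, 0] sum 44, len 7
add 2: [6, 8, 8, 7, 7, 0, 2] sum 38, len 7
add 1: [6, 8, 8, 7, 7, 0, 2, 1] sum 39, len 8
add 7: [8, 8, 7, 7, 0, 2, 1, 7] sum 40, len 8
Longest length seen: 8.

8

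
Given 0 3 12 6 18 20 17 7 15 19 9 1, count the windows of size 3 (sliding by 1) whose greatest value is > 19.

[0, 3, 12] → max 12
[3, 12, 6] → max 12
[12, 6, 18] → max 18
[6, 18, 20] → max 20  > 19 ✓
[18, 20, 17] → max 20  > 19 ✓
[20, 17, 7] → max 20  > 19 ✓
[17, 7, 15] → max 17
[7, 15, 19] → max 19
[15, 19, 9] → max 19
[19, 9, 1] → max 19
3 windows satisfy the condition.

3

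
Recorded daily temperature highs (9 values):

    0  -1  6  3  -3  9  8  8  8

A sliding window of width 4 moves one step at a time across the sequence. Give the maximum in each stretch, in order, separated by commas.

6, 6, 9, 9, 9, 9

[0, -1, 6, 3] → max 6
[-1, 6, 3, -3] → max 6
[6, 3, -3, 9] → max 9
[3, -3, 9, 8] → max 9
[-3, 9, 8, 8] → max 9
[9, 8, 8, 8] → max 9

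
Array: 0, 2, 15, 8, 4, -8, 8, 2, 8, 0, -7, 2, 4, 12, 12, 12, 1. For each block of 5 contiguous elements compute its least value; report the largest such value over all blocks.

2

Window mins for each of the 13 positions:
[0, 2, 15, 8, 4] → min 0
[2, 15, 8, 4, -8] → min -8
[15, 8, 4, -8, 8] → min -8
[8, 4, -8, 8, 2] → min -8
[4, -8, 8, 2, 8] → min -8
[-8, 8, 2, 8, 0] → min -8
[8, 2, 8, 0, -7] → min -7
[2, 8, 0, -7, 2] → min -7
[8, 0, -7, 2, 4] → min -7
[0, -7, 2, 4, 12] → min -7
[-7, 2, 4, 12, 12] → min -7
[2, 4, 12, 12, 12] → min 2
[4, 12, 12, 12, 1] → min 1
Largest of these is 2.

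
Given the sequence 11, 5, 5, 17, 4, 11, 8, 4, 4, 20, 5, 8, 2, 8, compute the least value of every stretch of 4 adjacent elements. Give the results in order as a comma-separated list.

5, 4, 4, 4, 4, 4, 4, 4, 4, 2, 2

11 5 5 17 → min 5
5 5 17 4 → min 4
5 17 4 11 → min 4
17 4 11 8 → min 4
4 11 8 4 → min 4
11 8 4 4 → min 4
8 4 4 20 → min 4
4 4 20 5 → min 4
4 20 5 8 → min 4
20 5 8 2 → min 2
5 8 2 8 → min 2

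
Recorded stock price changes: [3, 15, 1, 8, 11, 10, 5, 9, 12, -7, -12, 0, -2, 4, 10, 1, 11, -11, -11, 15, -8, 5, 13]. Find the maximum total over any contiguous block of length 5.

47

(3, 15, 1, 8, 11) → sum 38
(15, 1, 8, 11, 10) → sum 45
(1, 8, 11, 10, 5) → sum 35
(8, 11, 10, 5, 9) → sum 43
(11, 10, 5, 9, 12) → sum 47
(10, 5, 9, 12, -7) → sum 29
(5, 9, 12, -7, -12) → sum 7
(9, 12, -7, -12, 0) → sum 2
(12, -7, -12, 0, -2) → sum -9
(-7, -12, 0, -2, 4) → sum -17
(-12, 0, -2, 4, 10) → sum 0
(0, -2, 4, 10, 1) → sum 13
(-2, 4, 10, 1, 11) → sum 24
(4, 10, 1, 11, -11) → sum 15
(10, 1, 11, -11, -11) → sum 0
(1, 11, -11, -11, 15) → sum 5
(11, -11, -11, 15, -8) → sum -4
(-11, -11, 15, -8, 5) → sum -10
(-11, 15, -8, 5, 13) → sum 14
Maximum of these is 47.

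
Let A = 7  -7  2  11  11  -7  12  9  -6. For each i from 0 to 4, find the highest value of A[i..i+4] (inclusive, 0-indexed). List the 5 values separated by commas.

7 -7 2 11 11 → max 11
-7 2 11 11 -7 → max 11
2 11 11 -7 12 → max 12
11 11 -7 12 9 → max 12
11 -7 12 9 -6 → max 12

11, 11, 12, 12, 12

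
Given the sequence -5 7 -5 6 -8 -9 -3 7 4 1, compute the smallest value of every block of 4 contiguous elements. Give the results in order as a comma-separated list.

(-5, 7, -5, 6) → min -5
(7, -5, 6, -8) → min -8
(-5, 6, -8, -9) → min -9
(6, -8, -9, -3) → min -9
(-8, -9, -3, 7) → min -9
(-9, -3, 7, 4) → min -9
(-3, 7, 4, 1) → min -3

-5, -8, -9, -9, -9, -9, -3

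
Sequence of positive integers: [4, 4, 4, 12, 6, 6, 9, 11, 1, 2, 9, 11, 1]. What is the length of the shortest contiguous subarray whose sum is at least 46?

6

add 4: running sum 4 < 46
add 4: running sum 8 < 46
add 4: running sum 12 < 46
add 12: running sum 24 < 46
add 6: running sum 30 < 46
add 6: running sum 36 < 46
add 9: running sum 45 < 46
add 11: shortest ending here [4, 12, 6, 6, 9, 11] sum 48, len 6
add 1: shortest ending here [4, 12, 6, 6, 9, 11, 1] sum 49, len 7
add 2: shortest ending here [12, 6, 6, 9, 11, 1, 2] sum 47, len 7
add 9: shortest ending here [12, 6, 6, 9, 11, 1, 2, 9] sum 56, len 8
add 11: shortest ending here [6, 9, 11, 1, 2, 9, 11] sum 49, len 7
add 1: shortest ending here [6, 9, 11, 1, 2, 9, 11, 1] sum 50, len 8
Shortest qualifying length: 6.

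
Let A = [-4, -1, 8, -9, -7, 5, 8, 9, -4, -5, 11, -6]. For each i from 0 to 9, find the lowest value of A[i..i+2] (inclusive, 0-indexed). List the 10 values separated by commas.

-4, -9, -9, -9, -7, 5, -4, -5, -5, -6

[-4, -1, 8] → min -4
[-1, 8, -9] → min -9
[8, -9, -7] → min -9
[-9, -7, 5] → min -9
[-7, 5, 8] → min -7
[5, 8, 9] → min 5
[8, 9, -4] → min -4
[9, -4, -5] → min -5
[-4, -5, 11] → min -5
[-5, 11, -6] → min -6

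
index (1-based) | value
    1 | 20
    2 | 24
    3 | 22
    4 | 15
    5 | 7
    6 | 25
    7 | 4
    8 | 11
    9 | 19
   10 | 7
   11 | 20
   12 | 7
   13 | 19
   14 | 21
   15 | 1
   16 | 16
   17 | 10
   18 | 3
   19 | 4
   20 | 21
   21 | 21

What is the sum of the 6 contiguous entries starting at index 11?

Elements at indices 11..16: 20, 7, 19, 21, 1, 16
sum(20, 7, 19, 21, 1, 16) = 84

84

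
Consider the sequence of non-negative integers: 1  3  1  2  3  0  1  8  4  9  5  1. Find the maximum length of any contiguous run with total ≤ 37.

11

→ 1: sum 1, len 1
→ 3: sum 4, len 2
→ 1: sum 5, len 3
→ 2: sum 7, len 4
→ 3: sum 10, len 5
→ 0: sum 10, len 6
→ 1: sum 11, len 7
→ 8: sum 19, len 8
→ 4: sum 23, len 9
→ 9: sum 32, len 10
→ 5: sum 37, len 11
→ 1 (dropped 1): sum 37, len 11
Longest length seen: 11.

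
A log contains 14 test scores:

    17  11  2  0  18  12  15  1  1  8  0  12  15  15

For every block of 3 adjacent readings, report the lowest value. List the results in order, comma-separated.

(17, 11, 2) → min 2
(11, 2, 0) → min 0
(2, 0, 18) → min 0
(0, 18, 12) → min 0
(18, 12, 15) → min 12
(12, 15, 1) → min 1
(15, 1, 1) → min 1
(1, 1, 8) → min 1
(1, 8, 0) → min 0
(8, 0, 12) → min 0
(0, 12, 15) → min 0
(12, 15, 15) → min 12

2, 0, 0, 0, 12, 1, 1, 1, 0, 0, 0, 12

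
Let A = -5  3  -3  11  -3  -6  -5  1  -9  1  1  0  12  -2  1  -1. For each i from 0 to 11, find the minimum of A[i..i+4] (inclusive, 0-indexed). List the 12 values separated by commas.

-5, -6, -6, -6, -9, -9, -9, -9, -9, -2, -2, -2

(-5, 3, -3, 11, -3) → min -5
(3, -3, 11, -3, -6) → min -6
(-3, 11, -3, -6, -5) → min -6
(11, -3, -6, -5, 1) → min -6
(-3, -6, -5, 1, -9) → min -9
(-6, -5, 1, -9, 1) → min -9
(-5, 1, -9, 1, 1) → min -9
(1, -9, 1, 1, 0) → min -9
(-9, 1, 1, 0, 12) → min -9
(1, 1, 0, 12, -2) → min -2
(1, 0, 12, -2, 1) → min -2
(0, 12, -2, 1, -1) → min -2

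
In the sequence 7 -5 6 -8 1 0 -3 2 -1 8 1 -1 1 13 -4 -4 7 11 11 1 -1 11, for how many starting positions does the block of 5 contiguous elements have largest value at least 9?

7 -5 6 -8 1 → max 7
-5 6 -8 1 0 → max 6
6 -8 1 0 -3 → max 6
-8 1 0 -3 2 → max 2
1 0 -3 2 -1 → max 2
0 -3 2 -1 8 → max 8
-3 2 -1 8 1 → max 8
2 -1 8 1 -1 → max 8
-1 8 1 -1 1 → max 8
8 1 -1 1 13 → max 13  ≥ 9 ✓
1 -1 1 13 -4 → max 13  ≥ 9 ✓
-1 1 13 -4 -4 → max 13  ≥ 9 ✓
1 13 -4 -4 7 → max 13  ≥ 9 ✓
13 -4 -4 7 11 → max 13  ≥ 9 ✓
-4 -4 7 11 11 → max 11  ≥ 9 ✓
-4 7 11 11 1 → max 11  ≥ 9 ✓
7 11 11 1 -1 → max 11  ≥ 9 ✓
11 11 1 -1 11 → max 11  ≥ 9 ✓
9 windows satisfy the condition.

9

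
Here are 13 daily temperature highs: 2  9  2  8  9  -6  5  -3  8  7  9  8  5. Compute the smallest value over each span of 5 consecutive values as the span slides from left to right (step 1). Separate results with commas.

(2, 9, 2, 8, 9) → min 2
(9, 2, 8, 9, -6) → min -6
(2, 8, 9, -6, 5) → min -6
(8, 9, -6, 5, -3) → min -6
(9, -6, 5, -3, 8) → min -6
(-6, 5, -3, 8, 7) → min -6
(5, -3, 8, 7, 9) → min -3
(-3, 8, 7, 9, 8) → min -3
(8, 7, 9, 8, 5) → min 5

2, -6, -6, -6, -6, -6, -3, -3, 5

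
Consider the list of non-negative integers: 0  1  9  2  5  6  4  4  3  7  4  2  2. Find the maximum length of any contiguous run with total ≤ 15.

4

add 0: [0] sum 0, len 1
add 1: [0, 1] sum 1, len 2
add 9: [0, 1, 9] sum 10, len 3
add 2: [0, 1, 9, 2] sum 12, len 4
add 5: [2, 5] sum 7, len 2
add 6: [2, 5, 6] sum 13, len 3
add 4: [5, 6, 4] sum 15, len 3
add 4: [6, 4, 4] sum 14, len 3
add 3: [4, 4, 3] sum 11, len 3
add 7: [4, 3, 7] sum 14, len 3
add 4: [3, 7, 4] sum 14, len 3
add 2: [7, 4, 2] sum 13, len 3
add 2: [7, 4, 2, 2] sum 15, len 4
Longest length seen: 4.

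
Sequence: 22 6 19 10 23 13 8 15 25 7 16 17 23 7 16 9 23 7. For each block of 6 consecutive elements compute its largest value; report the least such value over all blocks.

22 6 19 10 23 13 → max 23
6 19 10 23 13 8 → max 23
19 10 23 13 8 15 → max 23
10 23 13 8 15 25 → max 25
23 13 8 15 25 7 → max 25
13 8 15 25 7 16 → max 25
8 15 25 7 16 17 → max 25
15 25 7 16 17 23 → max 25
25 7 16 17 23 7 → max 25
7 16 17 23 7 16 → max 23
16 17 23 7 16 9 → max 23
17 23 7 16 9 23 → max 23
23 7 16 9 23 7 → max 23
Least of these is 23.

23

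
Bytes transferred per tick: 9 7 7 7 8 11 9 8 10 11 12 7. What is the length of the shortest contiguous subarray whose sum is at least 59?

6

add 9: running sum 9 < 59
add 7: running sum 16 < 59
add 7: running sum 23 < 59
add 7: running sum 30 < 59
add 8: running sum 38 < 59
add 11: running sum 49 < 59
add 9: running sum 58 < 59
end 7: [9, 7, 7, 7, 8, 11, 9, 8] sum 66, len 8
end 8: [7, 7, 8, 11, 9, 8, 10] sum 60, len 7
end 9: [7, 8, 11, 9, 8, 10, 11] sum 64, len 7
end 10: [11, 9, 8, 10, 11, 12] sum 61, len 6
end 11: [11, 9, 8, 10, 11, 12, 7] sum 68, len 7
Shortest qualifying length: 6.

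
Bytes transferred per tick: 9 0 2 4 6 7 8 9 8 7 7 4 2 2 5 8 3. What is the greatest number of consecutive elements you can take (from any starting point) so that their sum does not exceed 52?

→ 9: sum 9, len 1
→ 0: sum 9, len 2
→ 2: sum 11, len 3
→ 4: sum 15, len 4
→ 6: sum 21, len 5
→ 7: sum 28, len 6
→ 8: sum 36, len 7
→ 9: sum 45, len 8
→ 8 (dropped 9): sum 44, len 8
→ 7: sum 51, len 9
→ 7 (dropped 0, 2, 4): sum 52, len 7
→ 4 (dropped 6): sum 50, len 7
→ 2: sum 52, len 8
→ 2 (dropped 7): sum 47, len 8
→ 5: sum 52, len 9
→ 8 (dropped 8): sum 52, len 9
→ 3 (dropped 9): sum 46, len 9
Longest length seen: 9.

9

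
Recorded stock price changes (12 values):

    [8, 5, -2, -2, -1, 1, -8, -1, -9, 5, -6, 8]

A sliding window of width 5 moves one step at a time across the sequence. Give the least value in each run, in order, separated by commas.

8 5 -2 -2 -1 → min -2
5 -2 -2 -1 1 → min -2
-2 -2 -1 1 -8 → min -8
-2 -1 1 -8 -1 → min -8
-1 1 -8 -1 -9 → min -9
1 -8 -1 -9 5 → min -9
-8 -1 -9 5 -6 → min -9
-1 -9 5 -6 8 → min -9

-2, -2, -8, -8, -9, -9, -9, -9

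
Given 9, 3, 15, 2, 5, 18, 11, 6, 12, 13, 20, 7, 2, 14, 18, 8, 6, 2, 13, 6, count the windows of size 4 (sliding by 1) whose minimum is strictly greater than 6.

[9, 3, 15, 2] → min 2
[3, 15, 2, 5] → min 2
[15, 2, 5, 18] → min 2
[2, 5, 18, 11] → min 2
[5, 18, 11, 6] → min 5
[18, 11, 6, 12] → min 6
[11, 6, 12, 13] → min 6
[6, 12, 13, 20] → min 6
[12, 13, 20, 7] → min 7  > 6 ✓
[13, 20, 7, 2] → min 2
[20, 7, 2, 14] → min 2
[7, 2, 14, 18] → min 2
[2, 14, 18, 8] → min 2
[14, 18, 8, 6] → min 6
[18, 8, 6, 2] → min 2
[8, 6, 2, 13] → min 2
[6, 2, 13, 6] → min 2
1 window satisfy the condition.

1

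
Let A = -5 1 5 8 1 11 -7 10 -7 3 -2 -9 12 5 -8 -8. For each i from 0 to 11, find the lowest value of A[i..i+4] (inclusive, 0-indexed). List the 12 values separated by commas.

-5, 1, -7, -7, -7, -7, -7, -9, -9, -9, -9, -9

-5 1 5 8 1 → min -5
1 5 8 1 11 → min 1
5 8 1 11 -7 → min -7
8 1 11 -7 10 → min -7
1 11 -7 10 -7 → min -7
11 -7 10 -7 3 → min -7
-7 10 -7 3 -2 → min -7
10 -7 3 -2 -9 → min -9
-7 3 -2 -9 12 → min -9
3 -2 -9 12 5 → min -9
-2 -9 12 5 -8 → min -9
-9 12 5 -8 -8 → min -9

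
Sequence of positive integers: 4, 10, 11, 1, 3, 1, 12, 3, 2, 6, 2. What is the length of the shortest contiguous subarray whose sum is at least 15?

2

Extend right; whenever the sum reaches 15, record the length and shrink from the left:
add 4: running sum 4 < 15
add 10: running sum 14 < 15
add 11: shortest ending here [10, 11] sum 21, len 2
add 1: shortest ending here [10, 11, 1] sum 22, len 3
add 3: shortest ending here [11, 1, 3] sum 15, len 3
add 1: shortest ending here [11, 1, 3, 1] sum 16, len 4
add 12: shortest ending here [3, 1, 12] sum 16, len 3
add 3: shortest ending here [12, 3] sum 15, len 2
add 2: shortest ending here [12, 3, 2] sum 17, len 3
add 6: shortest ending here [12, 3, 2, 6] sum 23, len 4
add 2: shortest ending here [12, 3, 2, 6, 2] sum 25, len 5
Shortest qualifying length: 2.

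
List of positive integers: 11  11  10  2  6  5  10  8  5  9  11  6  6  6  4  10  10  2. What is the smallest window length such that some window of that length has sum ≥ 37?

add 11: running sum 11 < 37
add 11: running sum 22 < 37
add 10: running sum 32 < 37
add 2: running sum 34 < 37
end 4: [11, 11, 10, 2, 6] sum 40, len 5
end 5: [11, 11, 10, 2, 6, 5] sum 45, len 6
end 6: [11, 10, 2, 6, 5, 10] sum 44, len 6
end 7: [10, 2, 6, 5, 10, 8] sum 41, len 6
end 8: [10, 2, 6, 5, 10, 8, 5] sum 46, len 7
end 9: [5, 10, 8, 5, 9] sum 37, len 5
end 10: [10, 8, 5, 9, 11] sum 43, len 5
end 11: [8, 5, 9, 11, 6] sum 39, len 5
end 12: [5, 9, 11, 6, 6] sum 37, len 5
end 13: [9, 11, 6, 6, 6] sum 38, len 5
end 14: [9, 11, 6, 6, 6, 4] sum 42, len 6
end 15: [11, 6, 6, 6, 4, 10] sum 43, len 6
end 16: [6, 6, 6, 4, 10, 10] sum 42, len 6
end 17: [6, 6, 4, 10, 10, 2] sum 38, len 6
Shortest qualifying length: 5.

5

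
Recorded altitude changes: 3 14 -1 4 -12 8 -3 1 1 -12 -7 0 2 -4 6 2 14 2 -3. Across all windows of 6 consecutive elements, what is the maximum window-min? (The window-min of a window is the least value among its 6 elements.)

Each size-6 window and its min:
(3, 14, -1, 4, -12, 8) → min -12
(14, -1, 4, -12, 8, -3) → min -12
(-1, 4, -12, 8, -3, 1) → min -12
(4, -12, 8, -3, 1, 1) → min -12
(-12, 8, -3, 1, 1, -12) → min -12
(8, -3, 1, 1, -12, -7) → min -12
(-3, 1, 1, -12, -7, 0) → min -12
(1, 1, -12, -7, 0, 2) → min -12
(1, -12, -7, 0, 2, -4) → min -12
(-12, -7, 0, 2, -4, 6) → min -12
(-7, 0, 2, -4, 6, 2) → min -7
(0, 2, -4, 6, 2, 14) → min -4
(2, -4, 6, 2, 14, 2) → min -4
(-4, 6, 2, 14, 2, -3) → min -4
Maximum of these is -4.

-4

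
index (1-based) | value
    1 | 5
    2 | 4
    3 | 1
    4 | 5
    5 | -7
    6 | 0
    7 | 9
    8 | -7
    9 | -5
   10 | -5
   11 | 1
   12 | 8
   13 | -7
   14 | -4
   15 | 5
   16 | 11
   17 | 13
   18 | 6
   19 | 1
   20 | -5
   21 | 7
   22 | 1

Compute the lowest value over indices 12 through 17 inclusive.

Elements at indices 12..17: 8, -7, -4, 5, 11, 13
min(8, -7, -4, 5, 11, 13) = -7

-7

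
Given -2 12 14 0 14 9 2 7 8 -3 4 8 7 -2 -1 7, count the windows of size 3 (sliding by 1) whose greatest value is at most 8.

8

-2 12 14 → max 14
12 14 0 → max 14
14 0 14 → max 14
0 14 9 → max 14
14 9 2 → max 14
9 2 7 → max 9
2 7 8 → max 8  ≤ 8 ✓
7 8 -3 → max 8  ≤ 8 ✓
8 -3 4 → max 8  ≤ 8 ✓
-3 4 8 → max 8  ≤ 8 ✓
4 8 7 → max 8  ≤ 8 ✓
8 7 -2 → max 8  ≤ 8 ✓
7 -2 -1 → max 7  ≤ 8 ✓
-2 -1 7 → max 7  ≤ 8 ✓
8 windows satisfy the condition.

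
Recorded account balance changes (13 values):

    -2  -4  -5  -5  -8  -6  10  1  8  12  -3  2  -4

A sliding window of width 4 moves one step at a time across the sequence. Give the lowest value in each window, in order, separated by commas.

(-2, -4, -5, -5) → min -5
(-4, -5, -5, -8) → min -8
(-5, -5, -8, -6) → min -8
(-5, -8, -6, 10) → min -8
(-8, -6, 10, 1) → min -8
(-6, 10, 1, 8) → min -6
(10, 1, 8, 12) → min 1
(1, 8, 12, -3) → min -3
(8, 12, -3, 2) → min -3
(12, -3, 2, -4) → min -4

-5, -8, -8, -8, -8, -6, 1, -3, -3, -4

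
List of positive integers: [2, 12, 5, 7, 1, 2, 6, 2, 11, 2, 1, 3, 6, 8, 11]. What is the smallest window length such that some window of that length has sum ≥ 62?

13

add 2: running sum 2 < 62
add 12: running sum 14 < 62
add 5: running sum 19 < 62
add 7: running sum 26 < 62
add 1: running sum 27 < 62
add 2: running sum 29 < 62
add 6: running sum 35 < 62
add 2: running sum 37 < 62
add 11: running sum 48 < 62
add 2: running sum 50 < 62
add 1: running sum 51 < 62
add 3: running sum 54 < 62
add 6: running sum 60 < 62
end 13: [12, 5, 7, 1, 2, 6, 2, 11, 2, 1, 3, 6, 8] sum 66, len 13
end 14: [5, 7, 1, 2, 6, 2, 11, 2, 1, 3, 6, 8, 11] sum 65, len 13
Shortest qualifying length: 13.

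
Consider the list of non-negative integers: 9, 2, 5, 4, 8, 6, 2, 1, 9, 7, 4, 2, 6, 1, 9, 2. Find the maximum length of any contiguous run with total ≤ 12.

[9] sum 9 len 1
[9, 2] sum 11 len 2
[2, 5] sum 7 len 2
[2, 5, 4] sum 11 len 3
[4, 8] sum 12 len 2
[6] sum 6 len 1
[6, 2] sum 8 len 2
[6, 2, 1] sum 9 len 3
[2, 1, 9] sum 12 len 3
[7] sum 7 len 1
[7, 4] sum 11 len 2
[4, 2] sum 6 len 2
[4, 2, 6] sum 12 len 3
[2, 6, 1] sum 9 len 3
[1, 9] sum 10 len 2
[1, 9, 2] sum 12 len 3
Longest length seen: 3.

3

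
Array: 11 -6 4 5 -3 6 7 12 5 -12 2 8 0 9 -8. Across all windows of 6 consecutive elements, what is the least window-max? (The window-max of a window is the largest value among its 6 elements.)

7

Window maxs for each of the 10 positions:
[11, -6, 4, 5, -3, 6] → max 11
[-6, 4, 5, -3, 6, 7] → max 7
[4, 5, -3, 6, 7, 12] → max 12
[5, -3, 6, 7, 12, 5] → max 12
[-3, 6, 7, 12, 5, -12] → max 12
[6, 7, 12, 5, -12, 2] → max 12
[7, 12, 5, -12, 2, 8] → max 12
[12, 5, -12, 2, 8, 0] → max 12
[5, -12, 2, 8, 0, 9] → max 9
[-12, 2, 8, 0, 9, -8] → max 9
Least of these is 7.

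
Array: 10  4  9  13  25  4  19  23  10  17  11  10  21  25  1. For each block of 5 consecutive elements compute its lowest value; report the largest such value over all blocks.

10

[10, 4, 9, 13, 25] → min 4
[4, 9, 13, 25, 4] → min 4
[9, 13, 25, 4, 19] → min 4
[13, 25, 4, 19, 23] → min 4
[25, 4, 19, 23, 10] → min 4
[4, 19, 23, 10, 17] → min 4
[19, 23, 10, 17, 11] → min 10
[23, 10, 17, 11, 10] → min 10
[10, 17, 11, 10, 21] → min 10
[17, 11, 10, 21, 25] → min 10
[11, 10, 21, 25, 1] → min 1
Largest of these is 10.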